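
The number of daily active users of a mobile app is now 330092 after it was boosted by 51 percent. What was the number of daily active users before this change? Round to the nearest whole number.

218604

The overall multiplier applied was 1.51.
So the original number of daily active users was 330092 ÷ 1.51 ≈ 218604.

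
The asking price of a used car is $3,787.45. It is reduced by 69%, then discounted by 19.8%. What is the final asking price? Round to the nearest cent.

Apply the 69% decrease: $3,787.45 × 0.31 = $1174.1095.
Apply the 19.8% decrease: $1174.1095 × 0.802 = $941.635819 ≈ $941.64.

$941.64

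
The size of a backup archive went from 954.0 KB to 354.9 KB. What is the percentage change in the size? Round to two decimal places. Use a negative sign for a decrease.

-62.80%

Change: 354.9 − 954.0 = -599.1.
Relative to the original: -599.1 ÷ 954.0 ≈ -62.80%.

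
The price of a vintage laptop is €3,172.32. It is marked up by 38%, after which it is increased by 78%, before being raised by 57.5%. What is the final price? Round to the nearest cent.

Each change multiplies by a factor: 1.38 × 1.78 × 1.575 = 3.86883.
€3,172.32 × 3.86883 = €12273.1667856 ≈ €12,273.17.

€12,273.17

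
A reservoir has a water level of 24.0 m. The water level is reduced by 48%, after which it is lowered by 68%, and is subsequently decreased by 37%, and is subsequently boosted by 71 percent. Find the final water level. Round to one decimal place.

Each change multiplies by a factor: 0.52 × 0.32 × 0.63 × 1.71 = 0.17926272.
24.0 × 0.17926272 = 4.30230528 ≈ 4.3.

4.3 m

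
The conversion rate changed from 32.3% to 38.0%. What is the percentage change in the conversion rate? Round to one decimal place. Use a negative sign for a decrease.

The change is 38.0 − 32.3 = 5.7 percentage points.
Relative to the original 32.3%, that is 5.7 ÷ 32.3 ≈ 17.6%.

17.6%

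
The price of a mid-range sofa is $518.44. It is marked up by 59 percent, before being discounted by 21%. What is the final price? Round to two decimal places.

$651.21

Apply the 59% increase: $518.44 × 1.59 = $824.3196.
21% decrease: $824.3196 × 0.79 = $651.212484 ≈ $651.21.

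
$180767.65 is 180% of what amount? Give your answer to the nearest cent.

$180767.65 ÷ 1.8 ≈ $100426.47.

$100426.47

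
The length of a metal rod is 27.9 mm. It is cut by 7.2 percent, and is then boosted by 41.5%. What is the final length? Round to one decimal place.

36.6 mm

Each change multiplies by a factor: 0.928 × 1.415 = 1.31312.
27.9 × 1.31312 = 36.636048 ≈ 36.6.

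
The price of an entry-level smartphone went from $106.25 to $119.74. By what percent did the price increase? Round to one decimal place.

12.7%

Change: $119.74 − $106.25 = $13.49.
Relative to the original: $13.49 ÷ $106.25 ≈ 12.7%.
So the price increased by 12.7%.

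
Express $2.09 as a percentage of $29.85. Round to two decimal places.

$2.09 ÷ $29.85 ≈ 7.00%.

7.00%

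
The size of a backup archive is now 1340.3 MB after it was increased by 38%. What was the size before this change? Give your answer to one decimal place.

The overall multiplier applied was 1.38.
So the original size was 1340.3 ÷ 1.38 ≈ 971.2 MB.

971.2 MB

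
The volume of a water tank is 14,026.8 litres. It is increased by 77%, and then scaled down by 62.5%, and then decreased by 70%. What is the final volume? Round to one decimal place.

77% increase: 14,026.8 × 1.77 = 24827.436.
62.5% decrease: 24827.436 × 0.375 = 9310.2885.
Apply the 70% decrease: 9310.2885 × 0.3 = 2793.08655 ≈ 2,793.1.

2,793.1 litres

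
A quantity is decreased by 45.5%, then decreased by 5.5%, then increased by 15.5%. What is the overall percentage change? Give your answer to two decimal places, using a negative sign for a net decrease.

The combined multiplier is 0.545 × 0.945 × 1.155 = 0.594853875.
That corresponds to a decrease of 40.51%.

-40.51%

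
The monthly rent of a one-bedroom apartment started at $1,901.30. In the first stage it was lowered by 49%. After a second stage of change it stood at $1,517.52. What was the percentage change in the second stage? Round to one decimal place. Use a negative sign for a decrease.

56.5%

After the first stage: $1,901.30 × 0.51 = $969.663.
Second-stage multiplier: $1,517.52 ÷ $969.663 ≈ 1.565.
That is a change of 56.5%.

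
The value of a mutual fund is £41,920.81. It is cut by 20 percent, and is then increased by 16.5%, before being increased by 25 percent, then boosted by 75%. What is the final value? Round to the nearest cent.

Each change multiplies by a factor: 0.8 × 1.165 × 1.25 × 1.75 = 2.03875.
£41,920.81 × 2.03875 = £85466.0513875 ≈ £85,466.05.

£85,466.05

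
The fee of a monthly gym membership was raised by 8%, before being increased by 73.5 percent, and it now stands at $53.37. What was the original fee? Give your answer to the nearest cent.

$28.48

Undoing the 73.5% increase: $53.37 ÷ 1.735 ≈ $30.760807.
Undoing the 8% increase: $30.760807 ÷ 1.08 ≈ $28.48.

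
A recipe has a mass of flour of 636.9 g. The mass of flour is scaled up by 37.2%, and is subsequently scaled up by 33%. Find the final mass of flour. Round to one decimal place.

Each change multiplies by a factor: 1.372 × 1.33 = 1.82476.
636.9 × 1.82476 = 1162.189644 ≈ 1162.2.

1162.2 g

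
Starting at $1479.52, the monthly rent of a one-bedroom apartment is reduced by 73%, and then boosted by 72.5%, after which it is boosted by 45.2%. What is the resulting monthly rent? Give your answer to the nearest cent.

Each change multiplies by a factor: 0.27 × 1.725 × 1.452 = 0.676269.
$1479.52 × 0.676269 = $1000.55351088 ≈ $1000.55.

$1000.55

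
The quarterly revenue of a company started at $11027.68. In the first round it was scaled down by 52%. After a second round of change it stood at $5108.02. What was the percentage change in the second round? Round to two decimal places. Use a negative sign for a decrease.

After the first round: $11027.68 × 0.48 = $5293.2864.
Second-round multiplier: $5108.02 ÷ $5293.2864 ≈ 0.965.
That is a change of -3.50%.

-3.50%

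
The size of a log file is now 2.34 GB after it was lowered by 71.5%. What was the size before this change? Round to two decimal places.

8.21 GB

The overall multiplier applied was 0.285.
So the original size was 2.34 ÷ 0.285 ≈ 8.21 GB.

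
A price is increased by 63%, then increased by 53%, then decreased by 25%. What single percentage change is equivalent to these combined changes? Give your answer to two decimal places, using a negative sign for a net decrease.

The combined multiplier is 1.63 × 1.53 × 0.75 = 1.870425.
That corresponds to an increase of 87.04%.

87.04%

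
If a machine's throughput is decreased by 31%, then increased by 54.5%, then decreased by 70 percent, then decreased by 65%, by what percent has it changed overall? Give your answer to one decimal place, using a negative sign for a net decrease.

A 31% decrease multiplies by 0.69.
Then a 54.5% increase: 0.69 × 1.545 = 1.06605.
Then a 70% decrease: 1.06605 × 0.3 = 0.319815.
Then a 65% decrease: 0.319815 × 0.35 = 0.11193525.
Overall factor 0.11193525, i.e. -88.8%.

-88.8%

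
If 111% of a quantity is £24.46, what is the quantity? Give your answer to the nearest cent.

£22.04

£24.46 ÷ 1.11 ≈ £22.04.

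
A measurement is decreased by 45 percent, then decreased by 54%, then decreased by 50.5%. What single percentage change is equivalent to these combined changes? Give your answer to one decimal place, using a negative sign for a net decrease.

-87.5%

A 45% decrease multiplies by 0.55.
Then a 54% decrease: 0.55 × 0.46 = 0.253.
Then a 50.5% decrease: 0.253 × 0.495 = 0.125235.
Overall factor 0.125235, i.e. -87.5%.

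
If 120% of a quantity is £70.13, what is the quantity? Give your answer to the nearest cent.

£58.44

£70.13 ÷ 1.2 ≈ £58.44.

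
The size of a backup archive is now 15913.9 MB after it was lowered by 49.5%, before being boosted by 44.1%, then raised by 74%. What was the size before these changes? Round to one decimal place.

Undoing the 74% increase: 15913.9 ÷ 1.74 ≈ 9145.91954.
Undoing the 44.1% increase: 9145.91954 ÷ 1.441 ≈ 6346.925427.
Undoing the 49.5% decrease: 6346.925427 ÷ 0.505 ≈ 12568.2 MB.

12568.2 MB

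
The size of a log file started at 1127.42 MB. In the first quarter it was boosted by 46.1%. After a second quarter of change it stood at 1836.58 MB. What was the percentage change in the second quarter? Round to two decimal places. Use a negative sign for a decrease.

11.50%

After the first quarter: 1127.42 × 1.461 = 1647.16062.
Second-quarter multiplier: 1836.58 ÷ 1647.16062 ≈ 1.114998.
That is a change of 11.50%.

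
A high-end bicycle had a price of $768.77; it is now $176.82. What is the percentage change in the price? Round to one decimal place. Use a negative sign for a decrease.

Change: $176.82 − $768.77 = -$591.95.
Relative to the original: -$591.95 ÷ $768.77 ≈ -77.0%.

-77.0%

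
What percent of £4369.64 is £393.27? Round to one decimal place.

£393.27 ÷ £4369.64 ≈ 9.0%.

9.0%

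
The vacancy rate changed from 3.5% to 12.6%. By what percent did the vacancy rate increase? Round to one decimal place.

The change is 12.6 − 3.5 = 9.1 percentage points.
Relative to the original 3.5%, that is 9.1 ÷ 3.5 = 260.0%.
So the vacancy rate rose by 260.0%.

260.0%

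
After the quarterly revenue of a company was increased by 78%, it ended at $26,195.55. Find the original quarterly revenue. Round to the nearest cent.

The overall multiplier applied was 1.78.
So the original quarterly revenue was $26,195.55 ÷ 1.78 ≈ $14,716.60.

$14,716.60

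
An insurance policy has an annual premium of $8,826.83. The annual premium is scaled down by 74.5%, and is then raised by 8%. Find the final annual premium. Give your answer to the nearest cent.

Each change multiplies by a factor: 0.255 × 1.08 = 0.2754.
$8,826.83 × 0.2754 = $2430.908982 ≈ $2,430.91.

$2,430.91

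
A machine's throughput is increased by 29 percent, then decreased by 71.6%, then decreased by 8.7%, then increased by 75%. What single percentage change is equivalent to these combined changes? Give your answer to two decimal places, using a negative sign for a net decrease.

The combined multiplier is 1.29 × 0.284 × 0.913 × 1.75 = 0.58535169.
That corresponds to a decrease of 41.46%.

-41.46%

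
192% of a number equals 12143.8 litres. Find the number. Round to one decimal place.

12143.8 litres ÷ 1.92 ≈ 6324.9 litres.

6324.9 litres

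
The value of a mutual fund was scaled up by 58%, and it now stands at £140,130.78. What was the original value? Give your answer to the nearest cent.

The overall multiplier applied was 1.58.
So the original value was £140,130.78 ÷ 1.58 ≈ £88,690.37.

£88,690.37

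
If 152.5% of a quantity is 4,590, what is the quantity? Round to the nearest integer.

4,590 ÷ 1.525 ≈ 3,010.

3,010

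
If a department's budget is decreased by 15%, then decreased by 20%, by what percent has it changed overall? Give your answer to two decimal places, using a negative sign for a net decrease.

-32.00%

A 15% decrease multiplies by 0.85.
Then a 20% decrease: 0.85 × 0.8 = 0.68.
Overall factor 0.68, i.e. -32.00%.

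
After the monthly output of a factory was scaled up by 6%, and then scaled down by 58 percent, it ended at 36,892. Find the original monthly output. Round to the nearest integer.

82,866

Undoing the 58% decrease: 36,892 ÷ 0.42 ≈ 87838.095238.
Undoing the 6% increase: 87838.095238 ÷ 1.06 ≈ 82,866.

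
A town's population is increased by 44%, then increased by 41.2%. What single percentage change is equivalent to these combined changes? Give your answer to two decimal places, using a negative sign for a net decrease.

The combined multiplier is 1.44 × 1.412 = 2.03328.
That corresponds to an increase of 103.33%.

103.33%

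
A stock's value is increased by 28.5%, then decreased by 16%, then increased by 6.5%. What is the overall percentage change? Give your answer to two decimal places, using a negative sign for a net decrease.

A 28.5% increase multiplies by 1.285.
Then a 16% decrease: 1.285 × 0.84 = 1.0794.
Then a 6.5% increase: 1.0794 × 1.065 = 1.149561.
Overall factor 1.149561, i.e. 14.96%.

14.96%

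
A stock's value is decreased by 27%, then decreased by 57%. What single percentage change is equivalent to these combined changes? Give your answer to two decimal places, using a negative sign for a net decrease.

A 27% decrease multiplies by 0.73.
Then a 57% decrease: 0.73 × 0.43 = 0.3139.
Overall factor 0.3139, i.e. -68.61%.

-68.61%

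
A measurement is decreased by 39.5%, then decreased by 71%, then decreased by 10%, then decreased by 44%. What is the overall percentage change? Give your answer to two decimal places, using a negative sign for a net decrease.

The combined multiplier is 0.605 × 0.29 × 0.9 × 0.56 = 0.0884268.
That corresponds to a decrease of 91.16%.

-91.16%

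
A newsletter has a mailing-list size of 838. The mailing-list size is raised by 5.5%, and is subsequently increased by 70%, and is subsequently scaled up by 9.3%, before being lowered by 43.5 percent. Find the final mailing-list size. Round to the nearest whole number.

Apply the 5.5% increase: 838 × 1.055 = 884.09.
After the 70% increase: 884.09 × 1.7 = 1502.953.
Apply the 9.3% increase: 1502.953 × 1.093 = 1642.727629.
43.5% decrease: 1642.727629 × 0.565 = 928.141110385 ≈ 928.

928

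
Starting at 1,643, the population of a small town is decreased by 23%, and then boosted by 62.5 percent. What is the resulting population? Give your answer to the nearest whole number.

2,056

After the 23% decrease: 1,643 × 0.77 = 1265.11.
After the 62.5% increase: 1265.11 × 1.625 = 2055.80375 ≈ 2,056.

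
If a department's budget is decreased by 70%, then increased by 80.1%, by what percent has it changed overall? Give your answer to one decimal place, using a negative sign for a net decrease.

-46.0%

A 70% decrease multiplies by 0.3.
Then an 80.1% increase: 0.3 × 1.801 = 0.5403.
Overall factor 0.5403, i.e. -46.0%.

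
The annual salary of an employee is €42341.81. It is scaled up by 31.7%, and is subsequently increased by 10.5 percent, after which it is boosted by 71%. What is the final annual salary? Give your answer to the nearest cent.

Each change multiplies by a factor: 1.317 × 1.105 × 1.71 = 2.48853735.
€42341.81 × 2.48853735 = €105369.1756516035 ≈ €105369.18.

€105369.18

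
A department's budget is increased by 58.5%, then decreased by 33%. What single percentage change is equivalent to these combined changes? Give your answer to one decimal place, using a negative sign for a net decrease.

A 58.5% increase multiplies by 1.585.
Then a 33% decrease: 1.585 × 0.67 = 1.06195.
Overall factor 1.06195, i.e. 6.2%.

6.2%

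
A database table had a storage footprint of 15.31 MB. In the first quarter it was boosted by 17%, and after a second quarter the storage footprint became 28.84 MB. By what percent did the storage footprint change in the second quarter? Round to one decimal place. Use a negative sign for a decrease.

After the first quarter: 15.31 × 1.17 = 17.9127.
Second-quarter multiplier: 28.84 ÷ 17.9127 ≈ 1.61003.
That is a change of 61.0%.

61.0%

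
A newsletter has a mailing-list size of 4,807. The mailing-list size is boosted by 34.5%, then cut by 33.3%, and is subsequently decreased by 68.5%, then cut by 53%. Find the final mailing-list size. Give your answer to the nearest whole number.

Each change multiplies by a factor: 1.345 × 0.667 × 0.315 × 0.47 = 0.13281787575.
4,807 × 0.13281787575 = 638.45552873025 ≈ 638.

638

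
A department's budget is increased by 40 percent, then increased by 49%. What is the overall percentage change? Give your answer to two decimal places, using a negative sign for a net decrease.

108.60%

A 40% increase multiplies by 1.4.
Then a 49% increase: 1.4 × 1.49 = 2.086.
Overall factor 2.086, i.e. 108.60%.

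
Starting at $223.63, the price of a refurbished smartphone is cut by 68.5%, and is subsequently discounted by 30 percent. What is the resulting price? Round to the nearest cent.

$49.31

Each change multiplies by a factor: 0.315 × 0.7 = 0.2205.
$223.63 × 0.2205 = $49.310415 ≈ $49.31.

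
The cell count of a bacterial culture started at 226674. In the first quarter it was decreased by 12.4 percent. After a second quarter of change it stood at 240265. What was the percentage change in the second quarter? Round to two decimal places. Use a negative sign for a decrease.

21.00%

After the first quarter: 226674 × 0.876 = 198566.424.
Second-quarter multiplier: 240265 ÷ 198566.424 ≈ 1.209998.
That is a change of 21.00%.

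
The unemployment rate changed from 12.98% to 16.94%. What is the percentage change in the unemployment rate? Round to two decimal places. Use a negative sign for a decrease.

The change is 16.94 − 12.98 = 3.96 percentage points.
Relative to the original 12.98%, that is 3.96 ÷ 12.98 ≈ 30.51%.

30.51%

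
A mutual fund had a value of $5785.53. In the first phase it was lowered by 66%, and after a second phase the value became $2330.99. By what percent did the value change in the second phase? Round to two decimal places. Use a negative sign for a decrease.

18.50%

After the first phase: $5785.53 × 0.34 = $1967.0802.
Second-phase multiplier: $2330.99 ÷ $1967.0802 ≈ 1.185.
That is a change of 18.50%.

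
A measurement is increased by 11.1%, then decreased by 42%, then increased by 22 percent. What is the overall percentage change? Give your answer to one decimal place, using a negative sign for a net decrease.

-21.4%

An 11.1% increase multiplies by 1.111.
Then a 42% decrease: 1.111 × 0.58 = 0.64438.
Then a 22% increase: 0.64438 × 1.22 = 0.7861436.
Overall factor 0.7861436, i.e. -21.4%.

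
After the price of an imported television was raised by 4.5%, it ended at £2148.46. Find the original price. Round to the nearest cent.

£2055.94

The overall multiplier applied was 1.045.
So the original price was £2148.46 ÷ 1.045 ≈ £2055.94.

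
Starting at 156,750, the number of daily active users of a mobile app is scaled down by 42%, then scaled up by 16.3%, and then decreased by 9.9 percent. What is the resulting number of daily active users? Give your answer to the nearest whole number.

After the 42% decrease: 156,750 × 0.58 = 90915.
16.3% increase: 90915 × 1.163 = 105734.145.
After the 9.9% decrease: 105734.145 × 0.901 = 95266.464645 ≈ 95,266.

95,266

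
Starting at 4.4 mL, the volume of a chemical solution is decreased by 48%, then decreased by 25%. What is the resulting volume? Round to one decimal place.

Apply the 48% decrease: 4.4 × 0.52 = 2.288.
After the 25% decrease: 2.288 × 0.75 = 1.716 ≈ 1.7.

1.7 mL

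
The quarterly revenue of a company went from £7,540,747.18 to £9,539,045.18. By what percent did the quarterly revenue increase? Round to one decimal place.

Change: £9,539,045.18 − £7,540,747.18 = £1,998,298.00.
Relative to the original: £1,998,298.00 ÷ £7,540,747.18 ≈ 26.5%.
So the quarterly revenue increased by 26.5%.

26.5%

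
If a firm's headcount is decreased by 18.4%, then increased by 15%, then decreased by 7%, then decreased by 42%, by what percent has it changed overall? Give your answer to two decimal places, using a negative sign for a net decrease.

The combined multiplier is 0.816 × 1.15 × 0.93 × 0.58 = 0.50617296.
That corresponds to a decrease of 49.38%.

-49.38%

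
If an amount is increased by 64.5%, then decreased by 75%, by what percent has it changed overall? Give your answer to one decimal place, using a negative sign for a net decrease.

A 64.5% increase multiplies by 1.645.
Then a 75% decrease: 1.645 × 0.25 = 0.41125.
Overall factor 0.41125, i.e. -58.9%.

-58.9%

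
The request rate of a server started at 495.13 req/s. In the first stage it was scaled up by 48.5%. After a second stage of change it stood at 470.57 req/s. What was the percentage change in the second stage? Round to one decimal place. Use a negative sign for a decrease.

-36.0%

After the first stage: 495.13 × 1.485 = 735.26805.
Second-stage multiplier: 470.57 ÷ 735.26805 ≈ 0.64.
That is a change of -36.0%.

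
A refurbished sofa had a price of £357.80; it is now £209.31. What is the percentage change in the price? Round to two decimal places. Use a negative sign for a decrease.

Change: £209.31 − £357.80 = -£148.49.
Relative to the original: -£148.49 ÷ £357.80 ≈ -41.50%.

-41.50%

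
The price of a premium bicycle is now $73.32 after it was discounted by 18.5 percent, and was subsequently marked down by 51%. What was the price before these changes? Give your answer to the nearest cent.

Undoing the 51% decrease: $73.32 ÷ 0.49 ≈ $149.632653.
Undoing the 18.5% decrease: $149.632653 ÷ 0.815 ≈ $183.60.

$183.60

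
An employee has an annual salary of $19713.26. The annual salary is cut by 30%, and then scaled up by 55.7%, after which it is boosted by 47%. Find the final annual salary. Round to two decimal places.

$31583.66

30% decrease: $19713.26 × 0.7 = $13799.282.
55.7% increase: $13799.282 × 1.557 = $21485.482074.
47% increase: $21485.482074 × 1.47 = $31583.65864878 ≈ $31583.66.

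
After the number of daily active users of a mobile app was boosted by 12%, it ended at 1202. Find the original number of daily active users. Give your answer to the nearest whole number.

1073

The overall multiplier applied was 1.12.
So the original number of daily active users was 1202 ÷ 1.12 ≈ 1073.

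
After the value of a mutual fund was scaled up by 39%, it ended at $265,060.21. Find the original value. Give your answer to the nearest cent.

The overall multiplier applied was 1.39.
So the original value was $265,060.21 ÷ 1.39 ≈ $190,690.80.

$190,690.80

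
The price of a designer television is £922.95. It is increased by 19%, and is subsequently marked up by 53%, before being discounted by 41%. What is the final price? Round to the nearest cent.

Each change multiplies by a factor: 1.19 × 1.53 × 0.59 = 1.074213.
£922.95 × 1.074213 = £991.44488835 ≈ £991.44.

£991.44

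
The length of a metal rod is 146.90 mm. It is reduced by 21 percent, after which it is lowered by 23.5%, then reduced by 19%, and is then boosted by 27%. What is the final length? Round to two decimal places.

91.33 mm

Apply the 21% decrease: 146.90 × 0.79 = 116.051.
Apply the 23.5% decrease: 116.051 × 0.765 = 88.779015.
19% decrease: 88.779015 × 0.81 = 71.91100215.
Apply the 27% increase: 71.91100215 × 1.27 = 91.3269727305 ≈ 91.33.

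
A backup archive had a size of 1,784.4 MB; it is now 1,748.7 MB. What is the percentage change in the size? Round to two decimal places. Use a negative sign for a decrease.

Change: 1,748.7 − 1,784.4 = -35.7.
Relative to the original: -35.7 ÷ 1,784.4 ≈ -2.00%.

-2.00%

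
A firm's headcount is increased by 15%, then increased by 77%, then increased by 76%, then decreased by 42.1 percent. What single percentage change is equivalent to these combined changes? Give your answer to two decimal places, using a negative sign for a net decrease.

A 15% increase multiplies by 1.15.
Then a 77% increase: 1.15 × 1.77 = 2.0355.
Then a 76% increase: 2.0355 × 1.76 = 3.58248.
Then a 42.1% decrease: 3.58248 × 0.579 = 2.07425592.
Overall factor 2.07425592, i.e. 107.43%.

107.43%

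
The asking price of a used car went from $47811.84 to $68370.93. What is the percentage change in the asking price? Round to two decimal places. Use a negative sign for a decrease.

Change: $68370.93 − $47811.84 = $20559.09.
Relative to the original: $20559.09 ÷ $47811.84 ≈ 43.00%.

43.00%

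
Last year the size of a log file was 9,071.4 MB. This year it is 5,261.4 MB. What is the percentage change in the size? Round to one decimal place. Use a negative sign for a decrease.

Change: 5,261.4 − 9,071.4 = -3,810.0.
Relative to the original: -3,810.0 ÷ 9,071.4 ≈ -42.0%.

-42.0%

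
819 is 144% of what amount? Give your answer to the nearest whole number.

569

819 ÷ 1.44 ≈ 569.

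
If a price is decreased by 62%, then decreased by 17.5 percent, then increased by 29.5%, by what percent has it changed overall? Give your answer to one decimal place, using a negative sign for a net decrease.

-59.4%

The combined multiplier is 0.38 × 0.825 × 1.295 = 0.4059825.
That corresponds to a decrease of 59.4%.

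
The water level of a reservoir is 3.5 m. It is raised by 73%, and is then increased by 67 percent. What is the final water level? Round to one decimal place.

Each change multiplies by a factor: 1.73 × 1.67 = 2.8891.
3.5 × 2.8891 = 10.11185 ≈ 10.1.

10.1 m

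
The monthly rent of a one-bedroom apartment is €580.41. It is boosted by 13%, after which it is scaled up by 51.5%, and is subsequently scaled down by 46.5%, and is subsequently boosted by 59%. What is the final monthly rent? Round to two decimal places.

Each change multiplies by a factor: 1.13 × 1.515 × 0.535 × 1.59 = 1.4562702675.
€580.41 × 1.4562702675 = €845.233825959675 ≈ €845.23.

€845.23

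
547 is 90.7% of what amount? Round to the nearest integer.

547 ÷ 0.907 ≈ 603.

603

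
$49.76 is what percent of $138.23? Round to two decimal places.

$49.76 ÷ $138.23 ≈ 36.00%.

36.00%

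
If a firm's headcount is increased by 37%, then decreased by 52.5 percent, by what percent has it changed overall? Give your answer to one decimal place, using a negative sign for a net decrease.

A 37% increase multiplies by 1.37.
Then a 52.5% decrease: 1.37 × 0.475 = 0.65075.
Overall factor 0.65075, i.e. -34.9%.

-34.9%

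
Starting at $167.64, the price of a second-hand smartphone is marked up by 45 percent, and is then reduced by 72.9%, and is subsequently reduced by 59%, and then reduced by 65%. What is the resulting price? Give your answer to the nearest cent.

45% increase: $167.64 × 1.45 = $243.078.
After the 72.9% decrease: $243.078 × 0.271 = $65.874138.
After the 59% decrease: $65.874138 × 0.41 = $27.00839658.
After the 65% decrease: $27.00839658 × 0.35 = $9.452938803 ≈ $9.45.

$9.45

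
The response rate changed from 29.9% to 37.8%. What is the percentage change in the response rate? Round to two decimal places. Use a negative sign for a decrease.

The change is 37.8 − 29.9 = 7.9 percentage points.
Relative to the original 29.9%, that is 7.9 ÷ 29.9 ≈ 26.42%.

26.42%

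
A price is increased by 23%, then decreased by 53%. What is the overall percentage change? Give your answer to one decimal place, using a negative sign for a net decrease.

-42.2%

The combined multiplier is 1.23 × 0.47 = 0.5781.
That corresponds to a decrease of 42.2%.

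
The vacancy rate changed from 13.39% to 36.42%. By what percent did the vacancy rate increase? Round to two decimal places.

The change is 36.42 − 13.39 = 23.03 percentage points.
Relative to the original 13.39%, that is 23.03 ÷ 13.39 ≈ 171.99%.
So the vacancy rate rose by 171.99%.

171.99%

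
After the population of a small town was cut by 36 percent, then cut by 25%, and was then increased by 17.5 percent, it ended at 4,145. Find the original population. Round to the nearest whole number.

The overall multiplier applied was 0.64 × 0.75 × 1.175 = 0.564.
So the original population was 4,145 ÷ 0.564 ≈ 7,349.

7,349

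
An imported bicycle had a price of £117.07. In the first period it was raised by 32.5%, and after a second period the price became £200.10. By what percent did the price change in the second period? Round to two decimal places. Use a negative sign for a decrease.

29.00%

After the first period: £117.07 × 1.325 = £155.11775.
Second-period multiplier: £200.10 ÷ £155.11775 ≈ 1.289988.
That is a change of 29.00%.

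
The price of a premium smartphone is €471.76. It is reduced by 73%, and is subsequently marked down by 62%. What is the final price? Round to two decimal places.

€48.40

Each change multiplies by a factor: 0.27 × 0.38 = 0.1026.
€471.76 × 0.1026 = €48.402576 ≈ €48.40.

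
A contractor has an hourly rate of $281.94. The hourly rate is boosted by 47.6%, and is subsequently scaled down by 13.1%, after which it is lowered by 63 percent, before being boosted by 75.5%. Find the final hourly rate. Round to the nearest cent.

$234.82

Each change multiplies by a factor: 1.476 × 0.869 × 0.37 × 1.755 = 0.8328848814.
$281.94 × 0.8328848814 = $234.823563461916 ≈ $234.82.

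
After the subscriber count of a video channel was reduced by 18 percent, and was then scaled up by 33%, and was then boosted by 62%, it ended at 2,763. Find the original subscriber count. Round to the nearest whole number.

Undoing the 62% increase: 2,763 ÷ 1.62 ≈ 1705.555556.
Undoing the 33% increase: 1705.555556 ÷ 1.33 ≈ 1282.372598.
Undoing the 18% decrease: 1282.372598 ÷ 0.82 ≈ 1,564.

1,564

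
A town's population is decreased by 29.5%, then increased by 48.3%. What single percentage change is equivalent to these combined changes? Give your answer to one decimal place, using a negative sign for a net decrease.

A 29.5% decrease multiplies by 0.705.
Then a 48.3% increase: 0.705 × 1.483 = 1.045515.
Overall factor 1.045515, i.e. 4.6%.

4.6%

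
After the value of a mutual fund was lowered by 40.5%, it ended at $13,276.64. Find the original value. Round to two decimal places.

The overall multiplier applied was 0.595.
So the original value was $13,276.64 ÷ 0.595 ≈ $22,313.68.

$22,313.68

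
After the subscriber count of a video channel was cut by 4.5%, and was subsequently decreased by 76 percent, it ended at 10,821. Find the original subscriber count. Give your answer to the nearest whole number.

47,212

The overall multiplier applied was 0.955 × 0.24 = 0.2292.
So the original subscriber count was 10,821 ÷ 0.2292 ≈ 47,212.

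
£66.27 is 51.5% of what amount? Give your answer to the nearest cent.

£66.27 ÷ 0.515 ≈ £128.68.

£128.68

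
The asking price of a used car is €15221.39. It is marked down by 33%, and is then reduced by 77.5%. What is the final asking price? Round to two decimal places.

€2294.62

33% decrease: €15221.39 × 0.67 = €10198.3313.
77.5% decrease: €10198.3313 × 0.225 = €2294.6245425 ≈ €2294.62.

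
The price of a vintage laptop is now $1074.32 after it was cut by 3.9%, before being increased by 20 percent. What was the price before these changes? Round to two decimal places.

The overall multiplier applied was 0.961 × 1.2 = 1.1532.
So the original price was $1074.32 ÷ 1.1532 ≈ $931.60.

$931.60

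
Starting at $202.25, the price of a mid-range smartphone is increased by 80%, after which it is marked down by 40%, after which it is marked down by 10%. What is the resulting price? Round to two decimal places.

80% increase: $202.25 × 1.8 = $364.05.
After the 40% decrease: $364.05 × 0.6 = $218.43.
Apply the 10% decrease: $218.43 × 0.9 = $196.587 ≈ $196.59.

$196.59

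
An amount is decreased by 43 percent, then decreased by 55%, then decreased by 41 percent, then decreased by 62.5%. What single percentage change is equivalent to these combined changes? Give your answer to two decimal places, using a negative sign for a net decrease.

-94.32%

A 43% decrease multiplies by 0.57.
Then a 55% decrease: 0.57 × 0.45 = 0.2565.
Then a 41% decrease: 0.2565 × 0.59 = 0.151335.
Then a 62.5% decrease: 0.151335 × 0.375 = 0.056750625.
Overall factor 0.056750625, i.e. -94.32%.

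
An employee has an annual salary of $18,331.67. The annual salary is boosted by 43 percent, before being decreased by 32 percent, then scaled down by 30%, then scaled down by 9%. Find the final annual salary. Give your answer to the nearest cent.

43% increase: $18,331.67 × 1.43 = $26214.2881.
After the 32% decrease: $26214.2881 × 0.68 = $17825.715908.
30% decrease: $17825.715908 × 0.7 = $12478.0011356.
After the 9% decrease: $12478.0011356 × 0.91 = $11354.981033396 ≈ $11,354.98.

$11,354.98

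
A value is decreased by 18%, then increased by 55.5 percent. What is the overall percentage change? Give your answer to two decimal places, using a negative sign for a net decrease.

27.51%

The combined multiplier is 0.82 × 1.555 = 1.2751.
That corresponds to an increase of 27.51%.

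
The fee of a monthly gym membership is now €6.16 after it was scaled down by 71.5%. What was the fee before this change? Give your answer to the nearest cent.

The overall multiplier applied was 0.285.
So the original fee was €6.16 ÷ 0.285 ≈ €21.61.

€21.61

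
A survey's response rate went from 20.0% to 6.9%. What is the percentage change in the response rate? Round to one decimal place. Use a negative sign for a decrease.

The change is 6.9 − 20.0 = -13.1 percentage points.
Relative to the original 20.0%, that is -13.1 ÷ 20.0 = -65.5%.

-65.5%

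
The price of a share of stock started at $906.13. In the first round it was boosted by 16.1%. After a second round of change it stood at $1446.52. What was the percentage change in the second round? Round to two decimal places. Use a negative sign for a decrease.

After the first round: $906.13 × 1.161 = $1052.01693.
Second-round multiplier: $1446.52 ÷ $1052.01693 ≈ 1.374997.
That is a change of 37.50%.

37.50%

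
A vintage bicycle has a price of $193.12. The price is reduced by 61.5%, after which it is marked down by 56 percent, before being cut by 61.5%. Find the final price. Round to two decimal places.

$12.60

61.5% decrease: $193.12 × 0.385 = $74.3512.
Apply the 56% decrease: $74.3512 × 0.44 = $32.714528.
61.5% decrease: $32.714528 × 0.385 = $12.59509328 ≈ $12.60.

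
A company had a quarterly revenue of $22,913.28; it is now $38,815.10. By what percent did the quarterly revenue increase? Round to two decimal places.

Change: $38,815.10 − $22,913.28 = $15,901.82.
Relative to the original: $15,901.82 ÷ $22,913.28 ≈ 69.40%.
So the quarterly revenue increased by 69.40%.

69.40%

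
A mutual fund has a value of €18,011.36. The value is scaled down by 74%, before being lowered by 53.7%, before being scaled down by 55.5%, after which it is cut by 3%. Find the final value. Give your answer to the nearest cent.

€935.91

Each change multiplies by a factor: 0.26 × 0.463 × 0.445 × 0.97 = 0.051962027.
€18,011.36 × 0.051962027 = €935.90677462672 ≈ €935.91.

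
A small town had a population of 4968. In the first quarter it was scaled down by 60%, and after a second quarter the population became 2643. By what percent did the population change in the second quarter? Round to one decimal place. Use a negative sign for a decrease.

33.0%

After the first quarter: 4968 × 0.4 = 1987.2.
Second-quarter multiplier: 2643 ÷ 1987.2 ≈ 1.33001.
That is a change of 33.0%.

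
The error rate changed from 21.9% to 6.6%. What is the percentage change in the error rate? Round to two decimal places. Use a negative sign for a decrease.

The change is 6.6 − 21.9 = -15.3 percentage points.
Relative to the original 21.9%, that is -15.3 ÷ 21.9 ≈ -69.86%.

-69.86%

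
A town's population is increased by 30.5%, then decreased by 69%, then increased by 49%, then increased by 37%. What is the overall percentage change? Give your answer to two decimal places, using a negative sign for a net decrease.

A 30.5% increase multiplies by 1.305.
Then a 69% decrease: 1.305 × 0.31 = 0.40455.
Then a 49% increase: 0.40455 × 1.49 = 0.6027795.
Then a 37% increase: 0.6027795 × 1.37 = 0.825807915.
Overall factor 0.825807915, i.e. -17.42%.

-17.42%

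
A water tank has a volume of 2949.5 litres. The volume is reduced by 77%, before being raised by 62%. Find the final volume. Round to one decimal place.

1099.0 litres

Apply the 77% decrease: 2949.5 × 0.23 = 678.385.
62% increase: 678.385 × 1.62 = 1098.9837 ≈ 1099.0.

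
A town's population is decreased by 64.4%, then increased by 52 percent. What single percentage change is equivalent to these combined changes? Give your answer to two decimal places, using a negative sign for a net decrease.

A 64.4% decrease multiplies by 0.356.
Then a 52% increase: 0.356 × 1.52 = 0.54112.
Overall factor 0.54112, i.e. -45.89%.

-45.89%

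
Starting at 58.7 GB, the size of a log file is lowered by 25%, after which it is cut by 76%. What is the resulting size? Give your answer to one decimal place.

10.6 GB

Each change multiplies by a factor: 0.75 × 0.24 = 0.18.
58.7 × 0.18 = 10.566 ≈ 10.6.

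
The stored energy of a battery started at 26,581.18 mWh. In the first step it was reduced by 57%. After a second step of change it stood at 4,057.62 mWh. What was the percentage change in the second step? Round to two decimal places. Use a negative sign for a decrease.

After the first step: 26,581.18 × 0.43 = 11429.9074.
Second-step multiplier: 4,057.62 ÷ 11429.9074 ≈ 0.355.
That is a change of -64.50%.

-64.50%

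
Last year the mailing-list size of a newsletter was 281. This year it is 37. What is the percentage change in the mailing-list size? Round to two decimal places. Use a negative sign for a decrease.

-86.83%

Change: 37 − 281 = -244.
Relative to the original: -244 ÷ 281 ≈ -86.83%.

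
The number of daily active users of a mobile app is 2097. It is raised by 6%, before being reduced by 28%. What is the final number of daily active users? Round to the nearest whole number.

1600

Each change multiplies by a factor: 1.06 × 0.72 = 0.7632.
2097 × 0.7632 = 1600.4304 ≈ 1600.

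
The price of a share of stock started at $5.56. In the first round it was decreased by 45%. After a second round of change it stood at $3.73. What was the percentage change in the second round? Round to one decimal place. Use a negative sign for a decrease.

22.0%

After the first round: $5.56 × 0.55 = $3.058.
Second-round multiplier: $3.73 ÷ $3.058 ≈ 1.21975.
That is a change of 22.0%.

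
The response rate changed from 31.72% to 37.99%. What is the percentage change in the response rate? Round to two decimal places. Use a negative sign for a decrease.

19.77%

The change is 37.99 − 31.72 = 6.27 percentage points.
Relative to the original 31.72%, that is 6.27 ÷ 31.72 ≈ 19.77%.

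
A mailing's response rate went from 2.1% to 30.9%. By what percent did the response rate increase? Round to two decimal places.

1371.43%

The change is 30.9 − 2.1 = 28.8 percentage points.
Relative to the original 2.1%, that is 28.8 ÷ 2.1 ≈ 1371.43%.
So the response rate rose by 1371.43%.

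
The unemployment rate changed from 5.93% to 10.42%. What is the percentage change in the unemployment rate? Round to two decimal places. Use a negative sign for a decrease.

The change is 10.42 − 5.93 = 4.49 percentage points.
Relative to the original 5.93%, that is 4.49 ÷ 5.93 ≈ 75.72%.

75.72%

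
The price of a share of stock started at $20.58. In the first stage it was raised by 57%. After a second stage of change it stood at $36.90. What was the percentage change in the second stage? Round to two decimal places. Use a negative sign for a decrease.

After the first stage: $20.58 × 1.57 = $32.3106.
Second-stage multiplier: $36.90 ÷ $32.3106 ≈ 1.14204.
That is a change of 14.20%.

14.20%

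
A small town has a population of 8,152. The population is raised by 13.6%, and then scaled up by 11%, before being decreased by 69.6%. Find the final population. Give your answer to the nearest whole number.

3,125

Each change multiplies by a factor: 1.136 × 1.11 × 0.304 = 0.38333184.
8,152 × 0.38333184 = 3124.92115968 ≈ 3,125.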